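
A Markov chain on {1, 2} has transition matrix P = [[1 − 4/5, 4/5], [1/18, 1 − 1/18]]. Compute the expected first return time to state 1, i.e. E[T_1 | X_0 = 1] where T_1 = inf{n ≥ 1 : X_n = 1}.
E[T_1 | X_0 = 1] = 1/π_1 = 77/5

For an irreducible recurrent Markov chain with stationary distribution π, E[T_i | X_0 = i] = 1/π_i (Kac's formula). Here π_1 = (1/18)/(4/5 + 1/18) = (1/18)/(77/90) = 5/77, so E[T_1 | X_0 = 1] = 1/π_1 = (4/5 + 1/18)/(1/18) = (77/90)/(1/18) = 77/5.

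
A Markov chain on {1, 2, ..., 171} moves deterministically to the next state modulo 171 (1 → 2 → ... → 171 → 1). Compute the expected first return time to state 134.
E[T_134 | X_0 = 134] = 171

The chain cycles deterministically, so starting at state 134 it returns in exactly 171 steps. Equivalently, the stationary distribution is uniform π_j = 1/171 for every state j, so by Kac's formula E[T_134] = 1/π_134 = 171.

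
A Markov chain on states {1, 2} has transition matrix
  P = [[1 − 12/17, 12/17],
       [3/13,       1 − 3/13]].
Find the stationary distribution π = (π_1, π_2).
π_1 = 17/69, π_2 = 52/69

Solve πP = π with π_1 + π_2 = 1. From πP = π: π_1 · (1 − 12/17) + π_2 · 3/13 = π_1 ⇒ π_2 · 3/13 = π_1 · 12/17 ⇒ π_2/π_1 = (12/17)/(3/13) = 52/17. Together with π_1 + π_2 = 1:
  π_1 = (3/13)/(12/17 + 3/13) = (3/13)/(207/221) = 17/69,
  π_2 = (12/17)/(12/17 + 3/13) = (12/17)/(207/221) = 52/69.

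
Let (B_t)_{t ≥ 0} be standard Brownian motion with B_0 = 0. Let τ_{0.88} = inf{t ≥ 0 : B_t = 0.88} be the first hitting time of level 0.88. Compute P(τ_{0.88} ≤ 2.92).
P(τ_{0.88} ≤ 2.92) = 2(1 − Φ(0.88/√2.92)) = 2(1 − Φ(0.5150)) ≈ 0.6066

By the reflection principle for standard BM, P(τ_b ≤ t) = 2 · P(B_t ≥ b). Since B_t ~ N(0, t), P(B_t ≥ 0.88) = 1 − Φ(0.88/√t) = 1 − Φ(0.88/√2.92) = 1 − Φ(0.5150) ≈ 0.30328. Doubling: P(τ_{0.88} ≤ 2.92) ≈ 2 · 0.30328 = 0.60656 ≈ 0.6066.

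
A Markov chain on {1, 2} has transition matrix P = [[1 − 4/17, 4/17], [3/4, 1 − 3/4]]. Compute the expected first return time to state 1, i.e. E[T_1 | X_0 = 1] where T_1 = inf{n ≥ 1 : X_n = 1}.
E[T_1 | X_0 = 1] = 1/π_1 = 67/51

For an irreducible recurrent Markov chain with stationary distribution π, E[T_i | X_0 = i] = 1/π_i (Kac's formula). Here π_1 = (3/4)/(4/17 + 3/4) = (3/4)/(67/68) = 51/67, so E[T_1 | X_0 = 1] = 1/π_1 = (4/17 + 3/4)/(3/4) = (67/68)/(3/4) = 67/51.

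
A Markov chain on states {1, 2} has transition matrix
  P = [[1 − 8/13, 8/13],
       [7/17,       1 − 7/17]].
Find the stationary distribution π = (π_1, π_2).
π_1 = 91/227, π_2 = 136/227

Solve πP = π with π_1 + π_2 = 1. From πP = π: π_1 · (1 − 8/13) + π_2 · 7/17 = π_1 ⇒ π_2 · 7/17 = π_1 · 8/13 ⇒ π_2/π_1 = (8/13)/(7/17) = 136/91. Together with π_1 + π_2 = 1:
  π_1 = (7/17)/(8/13 + 7/17) = (7/17)/(227/221) = 91/227,
  π_2 = (8/13)/(8/13 + 7/17) = (8/13)/(227/221) = 136/227.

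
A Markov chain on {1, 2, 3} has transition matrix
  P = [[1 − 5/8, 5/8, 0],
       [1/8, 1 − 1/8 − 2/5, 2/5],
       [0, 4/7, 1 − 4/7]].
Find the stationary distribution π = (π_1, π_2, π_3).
π = (2/19, 10/19, 7/19)

This is a birth-death chain on three states, which satisfies detailed balance: π_1 · P_{12} = π_2 · P_{21} and π_2 · P_{23} = π_3 · P_{32}.
From π_1 · 5/8 = π_2 · 1/8: π_2/π_1 = (5/8)/(1/8) = 5.
From π_2 · 2/5 = π_3 · 4/7: π_3/π_2 = (2/5)/(4/7) = 7/10.
Take π_1 proportional to 1; then unnormalized π = (1, 5, 7/2). Normalize by dividing by the sum 19/2:
  π = (2/19, 10/19, 7/19).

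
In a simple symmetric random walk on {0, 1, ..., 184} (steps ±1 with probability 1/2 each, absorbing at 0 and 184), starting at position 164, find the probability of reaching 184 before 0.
P(hit 184 before 0) = 164/184 = 41/46

Let u_k = P(hit 184 before 0 | start at k). Then u_0 = 0, u_184 = 1, and u_k = u_{k-1}/2 + u_{k+1}/2 for 1 ≤ k ≤ 183. This harmonic recurrence is solved by u_k = k/184, giving u_164 = 164/184 = 41/46.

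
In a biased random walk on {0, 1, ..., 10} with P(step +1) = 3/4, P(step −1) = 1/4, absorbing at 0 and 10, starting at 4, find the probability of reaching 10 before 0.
P(hit 10 before 0) = (1 − (1/3)^4) / (1 − (1/3)^10) = 7290/7381

Let u_k denote P(reach 10 before 0 | start at k). Boundary: u_0 = 0, u_10 = 1. Recurrence: u_k = 3/4·u_{k+1} + 1/4·u_{k-1} for 1 ≤ k ≤ 9. Try u_k = A + B·r^k with r = q/p = (1/4)/(3/4) = 1/3. Substitution satisfies the recurrence; boundary conditions give:
  u_k = (1 − r^k) / (1 − r^N) = (1 − (1/3)^4) / (1 − (1/3)^10) = 7290/7381.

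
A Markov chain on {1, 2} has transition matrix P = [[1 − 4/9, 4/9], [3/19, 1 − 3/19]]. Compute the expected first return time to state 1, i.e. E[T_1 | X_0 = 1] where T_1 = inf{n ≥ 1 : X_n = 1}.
E[T_1 | X_0 = 1] = 1/π_1 = 103/27

For an irreducible recurrent Markov chain with stationary distribution π, E[T_i | X_0 = i] = 1/π_i (Kac's formula). Here π_1 = (3/19)/(4/9 + 3/19) = (3/19)/(103/171) = 27/103, so E[T_1 | X_0 = 1] = 1/π_1 = (4/9 + 3/19)/(3/19) = (103/171)/(3/19) = 103/27.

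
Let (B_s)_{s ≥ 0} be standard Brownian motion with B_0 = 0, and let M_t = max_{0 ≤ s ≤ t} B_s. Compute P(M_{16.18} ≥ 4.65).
P(M_{16.18} ≥ 4.65) = 2·P(B_{16.18} ≥ 4.65) = 2(1 − Φ(4.65/√16.18)) ≈ 0.2477

By the reflection principle for Brownian motion, P(M_t ≥ a) = 2 · P(B_t ≥ a) for a ≥ 0. Since B_t ~ N(0, t), P(B_t ≥ 4.65) = 1 − Φ(4.65/√t) = 1 − Φ(4.65/√16.18) = 1 − Φ(1.1560). So
  P(M_{16.18} ≥ 4.65) = 2(1 − Φ(1.1560)) ≈ 0.2477.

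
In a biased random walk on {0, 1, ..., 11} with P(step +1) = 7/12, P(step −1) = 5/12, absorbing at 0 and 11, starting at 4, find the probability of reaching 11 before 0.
P(hit 11 before 0) = (1 − (5/7)^4) / (1 − (5/7)^11) = 731306184/964249309

Let u_k denote P(reach 11 before 0 | start at k). Boundary: u_0 = 0, u_11 = 1. Recurrence: u_k = 7/12·u_{k+1} + 5/12·u_{k-1} for 1 ≤ k ≤ 10. Try u_k = A + B·r^k with r = q/p = (5/12)/(7/12) = 5/7. Substitution satisfies the recurrence; boundary conditions give:
  u_k = (1 − r^k) / (1 − r^N) = (1 − (5/7)^4) / (1 − (5/7)^11) = 731306184/964249309.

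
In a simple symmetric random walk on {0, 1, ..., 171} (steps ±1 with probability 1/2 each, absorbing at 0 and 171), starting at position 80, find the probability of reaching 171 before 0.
P(hit 171 before 0) = 80/171

Let u_k = P(hit 171 before 0 | start at k). Then u_0 = 0, u_171 = 1, and u_k = u_{k-1}/2 + u_{k+1}/2 for 1 ≤ k ≤ 170. This harmonic recurrence is solved by u_k = k/171, giving u_80 = 80/171.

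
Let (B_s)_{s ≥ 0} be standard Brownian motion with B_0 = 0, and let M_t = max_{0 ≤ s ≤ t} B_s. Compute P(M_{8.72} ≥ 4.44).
P(M_{8.72} ≥ 4.44) = 2·P(B_{8.72} ≥ 4.44) = 2(1 − Φ(4.44/√8.72)) ≈ 0.1327

By the reflection principle for Brownian motion, P(M_t ≥ a) = 2 · P(B_t ≥ a) for a ≥ 0. Since B_t ~ N(0, t), P(B_t ≥ 4.44) = 1 − Φ(4.44/√t) = 1 − Φ(4.44/√8.72) = 1 − Φ(1.5036). So
  P(M_{8.72} ≥ 4.44) = 2(1 − Φ(1.5036)) ≈ 0.1327.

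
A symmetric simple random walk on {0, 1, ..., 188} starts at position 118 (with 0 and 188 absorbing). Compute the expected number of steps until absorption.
E[τ | X_0 = 118] = 8260

Let v_k = E[τ | X_0 = k]. Boundary: v_0 = v_188 = 0. Recurrence: v_k = 1 + (v_{k-1} + v_{k+1})/2 for 1 ≤ k ≤ 187. The particular solution to v_k − (v_{k-1} + v_{k+1})/2 = 1 is v_k = −k^2. Adding homogeneous solution A + B k and matching boundaries gives v_k = k (188 − k). Substituting k = 118: v_118 = 118 · 70 = 8260.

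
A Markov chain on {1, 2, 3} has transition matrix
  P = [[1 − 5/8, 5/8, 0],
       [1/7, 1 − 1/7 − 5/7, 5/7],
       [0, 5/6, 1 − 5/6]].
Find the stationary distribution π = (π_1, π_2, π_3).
π = (8/73, 35/73, 30/73)

This is a birth-death chain on three states, which satisfies detailed balance: π_1 · P_{12} = π_2 · P_{21} and π_2 · P_{23} = π_3 · P_{32}.
From π_1 · 5/8 = π_2 · 1/7: π_2/π_1 = (5/8)/(1/7) = 35/8.
From π_2 · 5/7 = π_3 · 5/6: π_3/π_2 = (5/7)/(5/6) = 6/7.
Take π_1 proportional to 1; then unnormalized π = (1, 35/8, 15/4). Normalize by dividing by the sum 73/8:
  π = (8/73, 35/73, 30/73).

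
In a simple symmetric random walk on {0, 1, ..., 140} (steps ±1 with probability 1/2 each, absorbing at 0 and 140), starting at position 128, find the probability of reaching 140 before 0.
P(hit 140 before 0) = 128/140 = 32/35

Let u_k = P(hit 140 before 0 | start at k). Then u_0 = 0, u_140 = 1, and u_k = u_{k-1}/2 + u_{k+1}/2 for 1 ≤ k ≤ 139. This harmonic recurrence is solved by u_k = k/140, giving u_128 = 128/140 = 32/35.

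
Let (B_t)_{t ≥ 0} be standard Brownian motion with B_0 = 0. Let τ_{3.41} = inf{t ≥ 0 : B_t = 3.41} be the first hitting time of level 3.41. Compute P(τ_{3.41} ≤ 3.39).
P(τ_{3.41} ≤ 3.39) = 2(1 − Φ(3.41/√3.39)) = 2(1 − Φ(1.8521)) ≈ 0.0640

By the reflection principle for standard BM, P(τ_b ≤ t) = 2 · P(B_t ≥ b). Since B_t ~ N(0, t), P(B_t ≥ 3.41) = 1 − Φ(3.41/√t) = 1 − Φ(3.41/√3.39) = 1 − Φ(1.8521) ≈ 0.03201. Doubling: P(τ_{3.41} ≤ 3.39) ≈ 2 · 0.03201 = 0.06402 ≈ 0.0640.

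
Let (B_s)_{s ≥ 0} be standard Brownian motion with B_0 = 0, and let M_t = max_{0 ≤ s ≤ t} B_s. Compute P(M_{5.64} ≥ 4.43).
P(M_{5.64} ≥ 4.43) = 2·P(B_{5.64} ≥ 4.43) = 2(1 − Φ(4.43/√5.64)) ≈ 0.0621

By the reflection principle for Brownian motion, P(M_t ≥ a) = 2 · P(B_t ≥ a) for a ≥ 0. Since B_t ~ N(0, t), P(B_t ≥ 4.43) = 1 − Φ(4.43/√t) = 1 − Φ(4.43/√5.64) = 1 − Φ(1.8654). So
  P(M_{5.64} ≥ 4.43) = 2(1 − Φ(1.8654)) ≈ 0.0621.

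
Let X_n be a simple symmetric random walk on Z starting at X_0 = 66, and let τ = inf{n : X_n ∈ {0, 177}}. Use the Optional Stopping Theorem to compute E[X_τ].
E[X_τ] = 66

X_n is a martingale and τ is a bounded-mean stopping time (indeed τ is finite a.s. with bounded expectation since the walk is in a bounded region). By the OST, E[X_τ] = E[X_0] = 66. Equivalently: E[X_τ] = 177 · P(hit 177 first) + 0 · P(hit 0 first) = 177 · (66/177) = 66.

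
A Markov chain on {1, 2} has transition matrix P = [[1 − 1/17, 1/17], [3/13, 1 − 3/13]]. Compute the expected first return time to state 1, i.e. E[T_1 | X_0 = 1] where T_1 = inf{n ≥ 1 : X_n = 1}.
E[T_1 | X_0 = 1] = 1/π_1 = 64/51

For an irreducible recurrent Markov chain with stationary distribution π, E[T_i | X_0 = i] = 1/π_i (Kac's formula). Here π_1 = (3/13)/(1/17 + 3/13) = (3/13)/(64/221) = 51/64, so E[T_1 | X_0 = 1] = 1/π_1 = (1/17 + 3/13)/(3/13) = (64/221)/(3/13) = 64/51.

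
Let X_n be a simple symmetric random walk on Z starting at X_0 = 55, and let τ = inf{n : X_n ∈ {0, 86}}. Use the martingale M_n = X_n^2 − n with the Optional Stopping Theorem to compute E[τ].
E[τ] = 1705

M_n = X_n^2 − n is a martingale (since E[X_{n+1}^2 | F_n] = X_n^2 + 1). By OST (τ has finite mean in a bounded region), E[M_τ] = E[M_0] = X_0^2 − 0 = 55^2 = 3025. Also E[M_τ] = E[X_τ^2] − E[τ]. The walk exits at 0 or 86, with P(hit 86 first) = 55/86, so E[X_τ^2] = 86^2 · 55/86 + 0 = 4730. Thus E[τ] = E[X_τ^2] − E[M_τ] = 4730 − 3025 = 1705 = 55(86 − 55) = 1705.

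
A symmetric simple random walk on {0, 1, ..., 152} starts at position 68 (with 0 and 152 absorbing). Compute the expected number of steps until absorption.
E[τ | X_0 = 68] = 5712

Let v_k = E[τ | X_0 = k]. Boundary: v_0 = v_152 = 0. Recurrence: v_k = 1 + (v_{k-1} + v_{k+1})/2 for 1 ≤ k ≤ 151. The particular solution to v_k − (v_{k-1} + v_{k+1})/2 = 1 is v_k = −k^2. Adding homogeneous solution A + B k and matching boundaries gives v_k = k (152 − k). Substituting k = 68: v_68 = 68 · 84 = 5712.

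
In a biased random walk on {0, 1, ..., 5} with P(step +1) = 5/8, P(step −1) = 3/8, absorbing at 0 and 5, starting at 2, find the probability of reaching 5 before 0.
P(hit 5 before 0) = (1 − (3/5)^2) / (1 − (3/5)^5) = 1000/1441

Let u_k denote P(reach 5 before 0 | start at k). Boundary: u_0 = 0, u_5 = 1. Recurrence: u_k = 5/8·u_{k+1} + 3/8·u_{k-1} for 1 ≤ k ≤ 4. Try u_k = A + B·r^k with r = q/p = (3/8)/(5/8) = 3/5. Substitution satisfies the recurrence; boundary conditions give:
  u_k = (1 − r^k) / (1 − r^N) = (1 − (3/5)^2) / (1 − (3/5)^5) = 1000/1441.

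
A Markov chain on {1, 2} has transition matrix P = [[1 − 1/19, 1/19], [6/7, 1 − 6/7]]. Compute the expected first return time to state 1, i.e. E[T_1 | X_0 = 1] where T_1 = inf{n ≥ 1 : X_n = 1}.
E[T_1 | X_0 = 1] = 1/π_1 = 121/114

For an irreducible recurrent Markov chain with stationary distribution π, E[T_i | X_0 = i] = 1/π_i (Kac's formula). Here π_1 = (6/7)/(1/19 + 6/7) = (6/7)/(121/133) = 114/121, so E[T_1 | X_0 = 1] = 1/π_1 = (1/19 + 6/7)/(6/7) = (121/133)/(6/7) = 121/114.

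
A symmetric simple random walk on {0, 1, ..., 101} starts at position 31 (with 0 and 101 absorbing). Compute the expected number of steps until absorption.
E[τ | X_0 = 31] = 2170

Let v_k = E[τ | X_0 = k]. Boundary: v_0 = v_101 = 0. Recurrence: v_k = 1 + (v_{k-1} + v_{k+1})/2 for 1 ≤ k ≤ 100. The particular solution to v_k − (v_{k-1} + v_{k+1})/2 = 1 is v_k = −k^2. Adding homogeneous solution A + B k and matching boundaries gives v_k = k (101 − k). Substituting k = 31: v_31 = 31 · 70 = 2170.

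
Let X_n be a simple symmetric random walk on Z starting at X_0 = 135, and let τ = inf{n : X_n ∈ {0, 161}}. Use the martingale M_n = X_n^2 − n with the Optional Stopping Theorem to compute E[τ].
E[τ] = 3510

M_n = X_n^2 − n is a martingale (since E[X_{n+1}^2 | F_n] = X_n^2 + 1). By OST (τ has finite mean in a bounded region), E[M_τ] = E[M_0] = X_0^2 − 0 = 135^2 = 18225. Also E[M_τ] = E[X_τ^2] − E[τ]. The walk exits at 0 or 161, with P(hit 161 first) = 135/161, so E[X_τ^2] = 161^2 · 135/161 + 0 = 21735. Thus E[τ] = E[X_τ^2] − E[M_τ] = 21735 − 18225 = 3510 = 135(161 − 135) = 3510.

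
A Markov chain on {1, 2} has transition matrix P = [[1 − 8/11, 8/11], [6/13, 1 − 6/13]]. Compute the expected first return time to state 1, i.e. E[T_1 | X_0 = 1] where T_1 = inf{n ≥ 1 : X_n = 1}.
E[T_1 | X_0 = 1] = 1/π_1 = 85/33

For an irreducible recurrent Markov chain with stationary distribution π, E[T_i | X_0 = i] = 1/π_i (Kac's formula). Here π_1 = (6/13)/(8/11 + 6/13) = (6/13)/(170/143) = 33/85, so E[T_1 | X_0 = 1] = 1/π_1 = (8/11 + 6/13)/(6/13) = (170/143)/(6/13) = 85/33.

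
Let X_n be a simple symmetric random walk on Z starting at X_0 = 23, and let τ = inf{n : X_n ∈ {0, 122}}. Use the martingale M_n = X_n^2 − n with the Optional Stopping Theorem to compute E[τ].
E[τ] = 2277

M_n = X_n^2 − n is a martingale (since E[X_{n+1}^2 | F_n] = X_n^2 + 1). By OST (τ has finite mean in a bounded region), E[M_τ] = E[M_0] = X_0^2 − 0 = 23^2 = 529. Also E[M_τ] = E[X_τ^2] − E[τ]. The walk exits at 0 or 122, with P(hit 122 first) = 23/122, so E[X_τ^2] = 122^2 · 23/122 + 0 = 2806. Thus E[τ] = E[X_τ^2] − E[M_τ] = 2806 − 529 = 2277 = 23(122 − 23) = 2277.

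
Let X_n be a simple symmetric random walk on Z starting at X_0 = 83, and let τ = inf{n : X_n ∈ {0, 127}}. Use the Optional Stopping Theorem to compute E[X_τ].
E[X_τ] = 83

X_n is a martingale and τ is a bounded-mean stopping time (indeed τ is finite a.s. with bounded expectation since the walk is in a bounded region). By the OST, E[X_τ] = E[X_0] = 83. Equivalently: E[X_τ] = 127 · P(hit 127 first) + 0 · P(hit 0 first) = 127 · (83/127) = 83.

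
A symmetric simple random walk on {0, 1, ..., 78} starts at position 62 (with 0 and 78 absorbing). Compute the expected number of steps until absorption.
E[τ | X_0 = 62] = 992

Let v_k = E[τ | X_0 = k]. Boundary: v_0 = v_78 = 0. Recurrence: v_k = 1 + (v_{k-1} + v_{k+1})/2 for 1 ≤ k ≤ 77. The particular solution to v_k − (v_{k-1} + v_{k+1})/2 = 1 is v_k = −k^2. Adding homogeneous solution A + B k and matching boundaries gives v_k = k (78 − k). Substituting k = 62: v_62 = 62 · 16 = 992.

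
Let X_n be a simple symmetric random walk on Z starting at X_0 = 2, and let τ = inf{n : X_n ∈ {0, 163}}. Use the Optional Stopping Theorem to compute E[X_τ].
E[X_τ] = 2

X_n is a martingale and τ is a bounded-mean stopping time (indeed τ is finite a.s. with bounded expectation since the walk is in a bounded region). By the OST, E[X_τ] = E[X_0] = 2. Equivalently: E[X_τ] = 163 · P(hit 163 first) + 0 · P(hit 0 first) = 163 · (2/163) = 2.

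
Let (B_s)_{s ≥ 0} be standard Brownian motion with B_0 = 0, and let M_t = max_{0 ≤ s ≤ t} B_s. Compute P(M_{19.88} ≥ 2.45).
P(M_{19.88} ≥ 2.45) = 2·P(B_{19.88} ≥ 2.45) = 2(1 − Φ(2.45/√19.88)) ≈ 0.5827

By the reflection principle for Brownian motion, P(M_t ≥ a) = 2 · P(B_t ≥ a) for a ≥ 0. Since B_t ~ N(0, t), P(B_t ≥ 2.45) = 1 − Φ(2.45/√t) = 1 − Φ(2.45/√19.88) = 1 − Φ(0.5495). So
  P(M_{19.88} ≥ 2.45) = 2(1 − Φ(0.5495)) ≈ 0.5827.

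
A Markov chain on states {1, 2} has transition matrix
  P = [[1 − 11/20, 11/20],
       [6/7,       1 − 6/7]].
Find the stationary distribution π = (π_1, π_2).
π_1 = 120/197, π_2 = 77/197

Solve πP = π with π_1 + π_2 = 1. From πP = π: π_1 · (1 − 11/20) + π_2 · 6/7 = π_1 ⇒ π_2 · 6/7 = π_1 · 11/20 ⇒ π_2/π_1 = (11/20)/(6/7) = 77/120. Together with π_1 + π_2 = 1:
  π_1 = (6/7)/(11/20 + 6/7) = (6/7)/(197/140) = 120/197,
  π_2 = (11/20)/(11/20 + 6/7) = (11/20)/(197/140) = 77/197.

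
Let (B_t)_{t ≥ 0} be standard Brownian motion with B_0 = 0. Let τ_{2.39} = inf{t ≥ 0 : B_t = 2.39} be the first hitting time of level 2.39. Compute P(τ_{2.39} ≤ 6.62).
P(τ_{2.39} ≤ 6.62) = 2(1 − Φ(2.39/√6.62)) = 2(1 − Φ(0.9289)) ≈ 0.3529

By the reflection principle for standard BM, P(τ_b ≤ t) = 2 · P(B_t ≥ b). Since B_t ~ N(0, t), P(B_t ≥ 2.39) = 1 − Φ(2.39/√t) = 1 − Φ(2.39/√6.62) = 1 − Φ(0.9289) ≈ 0.17647. Doubling: P(τ_{2.39} ≤ 6.62) ≈ 2 · 0.17647 = 0.35294 ≈ 0.3529.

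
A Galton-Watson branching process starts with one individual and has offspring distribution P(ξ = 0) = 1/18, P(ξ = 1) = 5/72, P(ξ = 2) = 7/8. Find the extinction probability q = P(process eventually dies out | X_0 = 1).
q = 4/63

The pgf is f(s) = 1/18 + 5/72·s + 7/8·s². The extinction probability q is the smallest fixed point of f in [0, 1]. Setting s = f(s):
  7/8·s² + (5/72 − 1)·s + 1/18 = 0
  7/8·s² − (1/18 + 7/8)·s + 1/18 = 0
which factors as (s − 1)·(7/8·s − 1/18) = 0, giving roots s = 1 and s = (1/18)/(7/8) = 4/63.
Mean offspring μ = 5/72 + 2·7/8 = 131/72 > 1 (supercritical), so q < 1. The extinction probability is the smaller root: q = (1/18)/(7/8) = 4/63.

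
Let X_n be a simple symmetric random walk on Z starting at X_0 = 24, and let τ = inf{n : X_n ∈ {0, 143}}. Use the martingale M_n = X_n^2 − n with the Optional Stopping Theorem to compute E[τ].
E[τ] = 2856

M_n = X_n^2 − n is a martingale (since E[X_{n+1}^2 | F_n] = X_n^2 + 1). By OST (τ has finite mean in a bounded region), E[M_τ] = E[M_0] = X_0^2 − 0 = 24^2 = 576. Also E[M_τ] = E[X_τ^2] − E[τ]. The walk exits at 0 or 143, with P(hit 143 first) = 24/143, so E[X_τ^2] = 143^2 · 24/143 + 0 = 3432. Thus E[τ] = E[X_τ^2] − E[M_τ] = 3432 − 576 = 2856 = 24(143 − 24) = 2856.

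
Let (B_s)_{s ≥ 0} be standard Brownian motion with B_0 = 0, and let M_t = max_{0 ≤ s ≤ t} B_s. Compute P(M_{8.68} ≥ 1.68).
P(M_{8.68} ≥ 1.68) = 2·P(B_{8.68} ≥ 1.68) = 2(1 − Φ(1.68/√8.68)) ≈ 0.5685

By the reflection principle for Brownian motion, P(M_t ≥ a) = 2 · P(B_t ≥ a) for a ≥ 0. Since B_t ~ N(0, t), P(B_t ≥ 1.68) = 1 − Φ(1.68/√t) = 1 − Φ(1.68/√8.68) = 1 − Φ(0.5702). So
  P(M_{8.68} ≥ 1.68) = 2(1 − Φ(0.5702)) ≈ 0.5685.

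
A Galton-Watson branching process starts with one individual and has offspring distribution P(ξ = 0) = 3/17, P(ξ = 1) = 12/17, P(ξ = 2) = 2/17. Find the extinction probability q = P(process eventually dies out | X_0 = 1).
q = 1

Mean offspring μ = 0·3/17 + 1·12/17 + 2·2/17 = 16/17 ≤ 1. For μ ≤ 1 with offspring not concentrated at 1, the Galton-Watson process goes extinct almost surely, so q = 1.
(Algebraic check: The pgf is f(s) = 3/17 + 12/17·s + 2/17·s². The extinction probability q is the smallest fixed point of f in [0, 1]. Setting s = f(s):
  2/17·s² + (12/17 − 1)·s + 3/17 = 0
  2/17·s² − (3/17 + 2/17)·s + 3/17 = 0
which factors as (s − 1)·(2/17·s − 3/17) = 0, giving roots s = 1 and s = (3/17)/(2/17) = 3/2. Since 3/2 ≥ 1, the smallest root in [0, 1] is s = 1.)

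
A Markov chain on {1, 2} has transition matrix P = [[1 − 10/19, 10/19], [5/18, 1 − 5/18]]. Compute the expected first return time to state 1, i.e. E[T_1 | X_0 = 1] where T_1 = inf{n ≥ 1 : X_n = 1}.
E[T_1 | X_0 = 1] = 1/π_1 = 55/19

For an irreducible recurrent Markov chain with stationary distribution π, E[T_i | X_0 = i] = 1/π_i (Kac's formula). Here π_1 = (5/18)/(10/19 + 5/18) = (5/18)/(275/342) = 19/55, so E[T_1 | X_0 = 1] = 1/π_1 = (10/19 + 5/18)/(5/18) = (275/342)/(5/18) = 55/19.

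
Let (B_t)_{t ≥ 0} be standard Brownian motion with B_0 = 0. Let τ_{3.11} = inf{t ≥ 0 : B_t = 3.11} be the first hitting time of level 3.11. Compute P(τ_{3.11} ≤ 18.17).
P(τ_{3.11} ≤ 18.17) = 2(1 − Φ(3.11/√18.17)) = 2(1 − Φ(0.7296)) ≈ 0.4656

By the reflection principle for standard BM, P(τ_b ≤ t) = 2 · P(B_t ≥ b). Since B_t ~ N(0, t), P(B_t ≥ 3.11) = 1 − Φ(3.11/√t) = 1 − Φ(3.11/√18.17) = 1 − Φ(0.7296) ≈ 0.23282. Doubling: P(τ_{3.11} ≤ 18.17) ≈ 2 · 0.23282 = 0.46564 ≈ 0.4656.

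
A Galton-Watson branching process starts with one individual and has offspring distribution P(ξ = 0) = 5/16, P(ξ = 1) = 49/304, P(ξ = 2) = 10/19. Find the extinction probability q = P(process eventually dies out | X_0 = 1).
q = 19/32

The pgf is f(s) = 5/16 + 49/304·s + 10/19·s². The extinction probability q is the smallest fixed point of f in [0, 1]. Setting s = f(s):
  10/19·s² + (49/304 − 1)·s + 5/16 = 0
  10/19·s² − (5/16 + 10/19)·s + 5/16 = 0
which factors as (s − 1)·(10/19·s − 5/16) = 0, giving roots s = 1 and s = (5/16)/(10/19) = 19/32.
Mean offspring μ = 49/304 + 2·10/19 = 369/304 > 1 (supercritical), so q < 1. The extinction probability is the smaller root: q = (5/16)/(10/19) = 19/32.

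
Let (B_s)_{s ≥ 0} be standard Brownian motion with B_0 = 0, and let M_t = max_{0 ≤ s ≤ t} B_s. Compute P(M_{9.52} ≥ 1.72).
P(M_{9.52} ≥ 1.72) = 2·P(B_{9.52} ≥ 1.72) = 2(1 − Φ(1.72/√9.52)) ≈ 0.5772

By the reflection principle for Brownian motion, P(M_t ≥ a) = 2 · P(B_t ≥ a) for a ≥ 0. Since B_t ~ N(0, t), P(B_t ≥ 1.72) = 1 − Φ(1.72/√t) = 1 − Φ(1.72/√9.52) = 1 − Φ(0.5575). So
  P(M_{9.52} ≥ 1.72) = 2(1 − Φ(0.5575)) ≈ 0.5772.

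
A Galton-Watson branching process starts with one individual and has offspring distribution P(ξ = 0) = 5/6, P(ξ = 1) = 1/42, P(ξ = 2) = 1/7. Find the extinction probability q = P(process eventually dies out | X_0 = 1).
q = 1

Mean offspring μ = 0·5/6 + 1·1/42 + 2·1/7 = 13/42 ≤ 1. For μ ≤ 1 with offspring not concentrated at 1, the Galton-Watson process goes extinct almost surely, so q = 1.
(Algebraic check: The pgf is f(s) = 5/6 + 1/42·s + 1/7·s². The extinction probability q is the smallest fixed point of f in [0, 1]. Setting s = f(s):
  1/7·s² + (1/42 − 1)·s + 5/6 = 0
  1/7·s² − (5/6 + 1/7)·s + 5/6 = 0
which factors as (s − 1)·(1/7·s − 5/6) = 0, giving roots s = 1 and s = (5/6)/(1/7) = 35/6. Since 35/6 ≥ 1, the smallest root in [0, 1] is s = 1.)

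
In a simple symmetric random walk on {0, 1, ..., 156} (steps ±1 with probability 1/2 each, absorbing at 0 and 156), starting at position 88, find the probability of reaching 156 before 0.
P(hit 156 before 0) = 88/156 = 22/39

Let u_k = P(hit 156 before 0 | start at k). Then u_0 = 0, u_156 = 1, and u_k = u_{k-1}/2 + u_{k+1}/2 for 1 ≤ k ≤ 155. This harmonic recurrence is solved by u_k = k/156, giving u_88 = 88/156 = 22/39.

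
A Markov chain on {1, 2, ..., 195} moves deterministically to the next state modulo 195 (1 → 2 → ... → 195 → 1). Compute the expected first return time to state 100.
E[T_100 | X_0 = 100] = 195

The chain cycles deterministically, so starting at state 100 it returns in exactly 195 steps. Equivalently, the stationary distribution is uniform π_j = 1/195 for every state j, so by Kac's formula E[T_100] = 1/π_100 = 195.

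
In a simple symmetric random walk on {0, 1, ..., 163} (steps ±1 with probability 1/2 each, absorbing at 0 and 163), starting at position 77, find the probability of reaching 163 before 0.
P(hit 163 before 0) = 77/163

Let u_k = P(hit 163 before 0 | start at k). Then u_0 = 0, u_163 = 1, and u_k = u_{k-1}/2 + u_{k+1}/2 for 1 ≤ k ≤ 162. This harmonic recurrence is solved by u_k = k/163, giving u_77 = 77/163.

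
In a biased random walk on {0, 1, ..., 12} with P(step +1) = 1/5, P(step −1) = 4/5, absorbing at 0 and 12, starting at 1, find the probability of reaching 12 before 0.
P(hit 12 before 0) = (1 − (4)^1) / (1 − (4)^12) = 1/5592405

Let u_k denote P(reach 12 before 0 | start at k). Boundary: u_0 = 0, u_12 = 1. Recurrence: u_k = 1/5·u_{k+1} + 4/5·u_{k-1} for 1 ≤ k ≤ 11. Try u_k = A + B·r^k with r = q/p = (4/5)/(1/5) = 4. Substitution satisfies the recurrence; boundary conditions give:
  u_k = (1 − r^k) / (1 − r^N) = (1 − (4)^1) / (1 − (4)^12) = 1/5592405.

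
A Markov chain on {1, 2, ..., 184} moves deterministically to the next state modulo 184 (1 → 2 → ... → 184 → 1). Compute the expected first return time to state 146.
E[T_146 | X_0 = 146] = 184

The chain cycles deterministically, so starting at state 146 it returns in exactly 184 steps. Equivalently, the stationary distribution is uniform π_j = 1/184 for every state j, so by Kac's formula E[T_146] = 1/π_146 = 184.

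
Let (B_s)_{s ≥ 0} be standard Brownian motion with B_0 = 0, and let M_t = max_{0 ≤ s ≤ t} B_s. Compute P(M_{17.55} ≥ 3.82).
P(M_{17.55} ≥ 3.82) = 2·P(B_{17.55} ≥ 3.82) = 2(1 − Φ(3.82/√17.55)) ≈ 0.3618

By the reflection principle for Brownian motion, P(M_t ≥ a) = 2 · P(B_t ≥ a) for a ≥ 0. Since B_t ~ N(0, t), P(B_t ≥ 3.82) = 1 − Φ(3.82/√t) = 1 − Φ(3.82/√17.55) = 1 − Φ(0.9119). So
  P(M_{17.55} ≥ 3.82) = 2(1 − Φ(0.9119)) ≈ 0.3618.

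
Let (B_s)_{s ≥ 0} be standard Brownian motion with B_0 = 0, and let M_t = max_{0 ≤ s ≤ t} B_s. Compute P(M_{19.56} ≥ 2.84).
P(M_{19.56} ≥ 2.84) = 2·P(B_{19.56} ≥ 2.84) = 2(1 − Φ(2.84/√19.56)) ≈ 0.5208

By the reflection principle for Brownian motion, P(M_t ≥ a) = 2 · P(B_t ≥ a) for a ≥ 0. Since B_t ~ N(0, t), P(B_t ≥ 2.84) = 1 − Φ(2.84/√t) = 1 − Φ(2.84/√19.56) = 1 − Φ(0.6421). So
  P(M_{19.56} ≥ 2.84) = 2(1 − Φ(0.6421)) ≈ 0.5208.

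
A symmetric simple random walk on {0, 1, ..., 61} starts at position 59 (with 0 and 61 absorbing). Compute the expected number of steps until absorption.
E[τ | X_0 = 59] = 118

Let v_k = E[τ | X_0 = k]. Boundary: v_0 = v_61 = 0. Recurrence: v_k = 1 + (v_{k-1} + v_{k+1})/2 for 1 ≤ k ≤ 60. The particular solution to v_k − (v_{k-1} + v_{k+1})/2 = 1 is v_k = −k^2. Adding homogeneous solution A + B k and matching boundaries gives v_k = k (61 − k). Substituting k = 59: v_59 = 59 · 2 = 118.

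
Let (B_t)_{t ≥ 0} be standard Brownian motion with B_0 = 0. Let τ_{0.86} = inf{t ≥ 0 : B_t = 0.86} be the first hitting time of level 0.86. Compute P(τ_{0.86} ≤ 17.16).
P(τ_{0.86} ≤ 17.16) = 2(1 − Φ(0.86/√17.16)) = 2(1 − Φ(0.2076)) ≈ 0.8355

By the reflection principle for standard BM, P(τ_b ≤ t) = 2 · P(B_t ≥ b). Since B_t ~ N(0, t), P(B_t ≥ 0.86) = 1 − Φ(0.86/√t) = 1 − Φ(0.86/√17.16) = 1 − Φ(0.2076) ≈ 0.41777. Doubling: P(τ_{0.86} ≤ 17.16) ≈ 2 · 0.41777 = 0.83554 ≈ 0.8355.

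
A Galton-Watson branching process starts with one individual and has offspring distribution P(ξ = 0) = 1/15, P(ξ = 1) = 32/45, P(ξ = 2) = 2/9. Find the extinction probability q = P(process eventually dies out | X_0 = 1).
q = 3/10

The pgf is f(s) = 1/15 + 32/45·s + 2/9·s². The extinction probability q is the smallest fixed point of f in [0, 1]. Setting s = f(s):
  2/9·s² + (32/45 − 1)·s + 1/15 = 0
  2/9·s² − (1/15 + 2/9)·s + 1/15 = 0
which factors as (s − 1)·(2/9·s − 1/15) = 0, giving roots s = 1 and s = (1/15)/(2/9) = 3/10.
Mean offspring μ = 32/45 + 2·2/9 = 52/45 > 1 (supercritical), so q < 1. The extinction probability is the smaller root: q = (1/15)/(2/9) = 3/10.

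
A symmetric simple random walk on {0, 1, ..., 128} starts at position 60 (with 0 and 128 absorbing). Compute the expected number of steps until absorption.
E[τ | X_0 = 60] = 4080

Let v_k = E[τ | X_0 = k]. Boundary: v_0 = v_128 = 0. Recurrence: v_k = 1 + (v_{k-1} + v_{k+1})/2 for 1 ≤ k ≤ 127. The particular solution to v_k − (v_{k-1} + v_{k+1})/2 = 1 is v_k = −k^2. Adding homogeneous solution A + B k and matching boundaries gives v_k = k (128 − k). Substituting k = 60: v_60 = 60 · 68 = 4080.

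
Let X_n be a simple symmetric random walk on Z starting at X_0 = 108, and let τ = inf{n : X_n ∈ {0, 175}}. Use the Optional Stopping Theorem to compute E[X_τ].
E[X_τ] = 108

X_n is a martingale and τ is a bounded-mean stopping time (indeed τ is finite a.s. with bounded expectation since the walk is in a bounded region). By the OST, E[X_τ] = E[X_0] = 108. Equivalently: E[X_τ] = 175 · P(hit 175 first) + 0 · P(hit 0 first) = 175 · (108/175) = 108.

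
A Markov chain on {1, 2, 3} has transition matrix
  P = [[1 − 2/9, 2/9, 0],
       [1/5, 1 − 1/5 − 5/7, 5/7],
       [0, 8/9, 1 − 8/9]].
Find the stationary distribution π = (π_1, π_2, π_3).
π = (252/757, 280/757, 225/757)

This is a birth-death chain on three states, which satisfies detailed balance: π_1 · P_{12} = π_2 · P_{21} and π_2 · P_{23} = π_3 · P_{32}.
From π_1 · 2/9 = π_2 · 1/5: π_2/π_1 = (2/9)/(1/5) = 10/9.
From π_2 · 5/7 = π_3 · 8/9: π_3/π_2 = (5/7)/(8/9) = 45/56.
Take π_1 proportional to 1; then unnormalized π = (1, 10/9, 25/28). Normalize by dividing by the sum 757/252:
  π = (252/757, 280/757, 225/757).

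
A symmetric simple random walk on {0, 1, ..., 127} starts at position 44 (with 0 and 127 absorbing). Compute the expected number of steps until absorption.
E[τ | X_0 = 44] = 3652

Let v_k = E[τ | X_0 = k]. Boundary: v_0 = v_127 = 0. Recurrence: v_k = 1 + (v_{k-1} + v_{k+1})/2 for 1 ≤ k ≤ 126. The particular solution to v_k − (v_{k-1} + v_{k+1})/2 = 1 is v_k = −k^2. Adding homogeneous solution A + B k and matching boundaries gives v_k = k (127 − k). Substituting k = 44: v_44 = 44 · 83 = 3652.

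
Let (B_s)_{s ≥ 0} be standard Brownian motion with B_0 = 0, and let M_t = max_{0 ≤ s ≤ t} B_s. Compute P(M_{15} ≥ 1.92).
P(M_{15} ≥ 1.92) = 2·P(B_{15} ≥ 1.92) = 2(1 − Φ(1.92/√15)) ≈ 0.6201

By the reflection principle for Brownian motion, P(M_t ≥ a) = 2 · P(B_t ≥ a) for a ≥ 0. Since B_t ~ N(0, t), P(B_t ≥ 1.92) = 1 − Φ(1.92/√t) = 1 − Φ(1.92/√15) = 1 − Φ(0.4957). So
  P(M_{15} ≥ 1.92) = 2(1 − Φ(0.4957)) ≈ 0.6201.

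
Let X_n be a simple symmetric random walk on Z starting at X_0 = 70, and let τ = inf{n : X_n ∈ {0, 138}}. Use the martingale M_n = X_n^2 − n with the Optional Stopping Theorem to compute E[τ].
E[τ] = 4760

M_n = X_n^2 − n is a martingale (since E[X_{n+1}^2 | F_n] = X_n^2 + 1). By OST (τ has finite mean in a bounded region), E[M_τ] = E[M_0] = X_0^2 − 0 = 70^2 = 4900. Also E[M_τ] = E[X_τ^2] − E[τ]. The walk exits at 0 or 138, with P(hit 138 first) = 70/138, so E[X_τ^2] = 138^2 · 70/138 + 0 = 9660. Thus E[τ] = E[X_τ^2] − E[M_τ] = 9660 − 4900 = 4760 = 70(138 − 70) = 4760.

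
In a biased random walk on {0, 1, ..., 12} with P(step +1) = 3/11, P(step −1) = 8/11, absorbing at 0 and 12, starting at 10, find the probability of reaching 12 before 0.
P(hit 12 before 0) = (1 − (8/3)^10) / (1 − (8/3)^12) = 175693545/1249435369

Let u_k denote P(reach 12 before 0 | start at k). Boundary: u_0 = 0, u_12 = 1. Recurrence: u_k = 3/11·u_{k+1} + 8/11·u_{k-1} for 1 ≤ k ≤ 11. Try u_k = A + B·r^k with r = q/p = (8/11)/(3/11) = 8/3. Substitution satisfies the recurrence; boundary conditions give:
  u_k = (1 − r^k) / (1 − r^N) = (1 − (8/3)^10) / (1 − (8/3)^12) = 175693545/1249435369.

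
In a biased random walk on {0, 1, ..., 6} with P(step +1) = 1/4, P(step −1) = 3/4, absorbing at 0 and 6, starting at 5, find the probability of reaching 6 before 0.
P(hit 6 before 0) = (1 − (3)^5) / (1 − (3)^6) = 121/364

Let u_k denote P(reach 6 before 0 | start at k). Boundary: u_0 = 0, u_6 = 1. Recurrence: u_k = 1/4·u_{k+1} + 3/4·u_{k-1} for 1 ≤ k ≤ 5. Try u_k = A + B·r^k with r = q/p = (3/4)/(1/4) = 3. Substitution satisfies the recurrence; boundary conditions give:
  u_k = (1 − r^k) / (1 − r^N) = (1 − (3)^5) / (1 − (3)^6) = 121/364.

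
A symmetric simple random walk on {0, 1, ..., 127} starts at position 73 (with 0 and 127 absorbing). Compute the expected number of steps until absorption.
E[τ | X_0 = 73] = 3942

Let v_k = E[τ | X_0 = k]. Boundary: v_0 = v_127 = 0. Recurrence: v_k = 1 + (v_{k-1} + v_{k+1})/2 for 1 ≤ k ≤ 126. The particular solution to v_k − (v_{k-1} + v_{k+1})/2 = 1 is v_k = −k^2. Adding homogeneous solution A + B k and matching boundaries gives v_k = k (127 − k). Substituting k = 73: v_73 = 73 · 54 = 3942.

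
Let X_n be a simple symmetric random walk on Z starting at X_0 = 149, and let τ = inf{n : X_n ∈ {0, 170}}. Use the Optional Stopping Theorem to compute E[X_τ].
E[X_τ] = 149

X_n is a martingale and τ is a bounded-mean stopping time (indeed τ is finite a.s. with bounded expectation since the walk is in a bounded region). By the OST, E[X_τ] = E[X_0] = 149. Equivalently: E[X_τ] = 170 · P(hit 170 first) + 0 · P(hit 0 first) = 170 · (149/170) = 149.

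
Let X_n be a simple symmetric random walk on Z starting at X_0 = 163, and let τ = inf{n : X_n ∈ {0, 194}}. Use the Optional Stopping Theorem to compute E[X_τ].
E[X_τ] = 163

X_n is a martingale and τ is a bounded-mean stopping time (indeed τ is finite a.s. with bounded expectation since the walk is in a bounded region). By the OST, E[X_τ] = E[X_0] = 163. Equivalently: E[X_τ] = 194 · P(hit 194 first) + 0 · P(hit 0 first) = 194 · (163/194) = 163.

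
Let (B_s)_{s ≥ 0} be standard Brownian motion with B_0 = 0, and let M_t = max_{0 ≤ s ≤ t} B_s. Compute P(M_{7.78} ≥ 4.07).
P(M_{7.78} ≥ 4.07) = 2·P(B_{7.78} ≥ 4.07) = 2(1 − Φ(4.07/√7.78)) ≈ 0.1445

By the reflection principle for Brownian motion, P(M_t ≥ a) = 2 · P(B_t ≥ a) for a ≥ 0. Since B_t ~ N(0, t), P(B_t ≥ 4.07) = 1 − Φ(4.07/√t) = 1 − Φ(4.07/√7.78) = 1 − Φ(1.4592). So
  P(M_{7.78} ≥ 4.07) = 2(1 − Φ(1.4592)) ≈ 0.1445.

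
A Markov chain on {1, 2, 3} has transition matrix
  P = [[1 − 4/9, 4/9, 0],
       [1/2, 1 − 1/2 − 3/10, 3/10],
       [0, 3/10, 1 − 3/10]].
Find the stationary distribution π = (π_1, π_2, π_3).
π = (9/25, 8/25, 8/25)

This is a birth-death chain on three states, which satisfies detailed balance: π_1 · P_{12} = π_2 · P_{21} and π_2 · P_{23} = π_3 · P_{32}.
From π_1 · 4/9 = π_2 · 1/2: π_2/π_1 = (4/9)/(1/2) = 8/9.
From π_2 · 3/10 = π_3 · 3/10: π_3/π_2 = (3/10)/(3/10) = 1.
Take π_1 proportional to 1; then unnormalized π = (1, 8/9, 8/9). Normalize by dividing by the sum 25/9:
  π = (9/25, 8/25, 8/25).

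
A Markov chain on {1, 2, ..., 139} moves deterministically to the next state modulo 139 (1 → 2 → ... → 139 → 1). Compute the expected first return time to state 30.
E[T_30 | X_0 = 30] = 139

The chain cycles deterministically, so starting at state 30 it returns in exactly 139 steps. Equivalently, the stationary distribution is uniform π_j = 1/139 for every state j, so by Kac's formula E[T_30] = 1/π_30 = 139.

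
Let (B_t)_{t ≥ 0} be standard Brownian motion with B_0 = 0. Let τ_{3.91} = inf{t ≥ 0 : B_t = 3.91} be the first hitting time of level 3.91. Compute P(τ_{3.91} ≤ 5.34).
P(τ_{3.91} ≤ 5.34) = 2(1 − Φ(3.91/√5.34)) = 2(1 − Φ(1.6920)) ≈ 0.0906

By the reflection principle for standard BM, P(τ_b ≤ t) = 2 · P(B_t ≥ b). Since B_t ~ N(0, t), P(B_t ≥ 3.91) = 1 − Φ(3.91/√t) = 1 − Φ(3.91/√5.34) = 1 − Φ(1.6920) ≈ 0.04532. Doubling: P(τ_{3.91} ≤ 5.34) ≈ 2 · 0.04532 = 0.09064 ≈ 0.0906.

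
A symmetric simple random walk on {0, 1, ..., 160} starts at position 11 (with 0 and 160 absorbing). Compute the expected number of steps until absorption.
E[τ | X_0 = 11] = 1639

Let v_k = E[τ | X_0 = k]. Boundary: v_0 = v_160 = 0. Recurrence: v_k = 1 + (v_{k-1} + v_{k+1})/2 for 1 ≤ k ≤ 159. The particular solution to v_k − (v_{k-1} + v_{k+1})/2 = 1 is v_k = −k^2. Adding homogeneous solution A + B k and matching boundaries gives v_k = k (160 − k). Substituting k = 11: v_11 = 11 · 149 = 1639.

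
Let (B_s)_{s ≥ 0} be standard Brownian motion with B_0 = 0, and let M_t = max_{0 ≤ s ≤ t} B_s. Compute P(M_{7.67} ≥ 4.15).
P(M_{7.67} ≥ 4.15) = 2·P(B_{7.67} ≥ 4.15) = 2(1 − Φ(4.15/√7.67)) ≈ 0.1340

By the reflection principle for Brownian motion, P(M_t ≥ a) = 2 · P(B_t ≥ a) for a ≥ 0. Since B_t ~ N(0, t), P(B_t ≥ 4.15) = 1 − Φ(4.15/√t) = 1 − Φ(4.15/√7.67) = 1 − Φ(1.4985). So
  P(M_{7.67} ≥ 4.15) = 2(1 − Φ(1.4985)) ≈ 0.1340.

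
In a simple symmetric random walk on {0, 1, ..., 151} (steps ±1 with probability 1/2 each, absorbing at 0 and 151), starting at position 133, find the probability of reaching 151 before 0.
P(hit 151 before 0) = 133/151

Let u_k = P(hit 151 before 0 | start at k). Then u_0 = 0, u_151 = 1, and u_k = u_{k-1}/2 + u_{k+1}/2 for 1 ≤ k ≤ 150. This harmonic recurrence is solved by u_k = k/151, giving u_133 = 133/151.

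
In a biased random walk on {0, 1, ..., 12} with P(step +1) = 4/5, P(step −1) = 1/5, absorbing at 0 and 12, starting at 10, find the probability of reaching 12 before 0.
P(hit 12 before 0) = (1 − (1/4)^10) / (1 − (1/4)^12) = 1118480/1118481

Let u_k denote P(reach 12 before 0 | start at k). Boundary: u_0 = 0, u_12 = 1. Recurrence: u_k = 4/5·u_{k+1} + 1/5·u_{k-1} for 1 ≤ k ≤ 11. Try u_k = A + B·r^k with r = q/p = (1/5)/(4/5) = 1/4. Substitution satisfies the recurrence; boundary conditions give:
  u_k = (1 − r^k) / (1 − r^N) = (1 − (1/4)^10) / (1 − (1/4)^12) = 1118480/1118481.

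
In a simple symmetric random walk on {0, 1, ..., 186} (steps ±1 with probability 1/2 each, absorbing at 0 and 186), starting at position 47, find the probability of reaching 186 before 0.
P(hit 186 before 0) = 47/186

Let u_k = P(hit 186 before 0 | start at k). Then u_0 = 0, u_186 = 1, and u_k = u_{k-1}/2 + u_{k+1}/2 for 1 ≤ k ≤ 185. This harmonic recurrence is solved by u_k = k/186, giving u_47 = 47/186.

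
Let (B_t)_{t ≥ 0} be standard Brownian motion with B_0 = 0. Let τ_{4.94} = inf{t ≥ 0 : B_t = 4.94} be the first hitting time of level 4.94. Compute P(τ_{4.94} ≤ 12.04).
P(τ_{4.94} ≤ 12.04) = 2(1 − Φ(4.94/√12.04)) = 2(1 − Φ(1.4237)) ≈ 0.1545

By the reflection principle for standard BM, P(τ_b ≤ t) = 2 · P(B_t ≥ b). Since B_t ~ N(0, t), P(B_t ≥ 4.94) = 1 − Φ(4.94/√t) = 1 − Φ(4.94/√12.04) = 1 − Φ(1.4237) ≈ 0.07727. Doubling: P(τ_{4.94} ≤ 12.04) ≈ 2 · 0.07727 = 0.15454 ≈ 0.1545.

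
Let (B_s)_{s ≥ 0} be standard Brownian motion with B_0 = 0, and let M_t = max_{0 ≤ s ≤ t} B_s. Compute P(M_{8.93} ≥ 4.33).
P(M_{8.93} ≥ 4.33) = 2·P(B_{8.93} ≥ 4.33) = 2(1 − Φ(4.33/√8.93)) ≈ 0.1473

By the reflection principle for Brownian motion, P(M_t ≥ a) = 2 · P(B_t ≥ a) for a ≥ 0. Since B_t ~ N(0, t), P(B_t ≥ 4.33) = 1 − Φ(4.33/√t) = 1 − Φ(4.33/√8.93) = 1 − Φ(1.4490). So
  P(M_{8.93} ≥ 4.33) = 2(1 − Φ(1.4490)) ≈ 0.1473.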